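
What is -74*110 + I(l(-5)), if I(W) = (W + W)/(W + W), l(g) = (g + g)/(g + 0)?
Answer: -8139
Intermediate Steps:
l(g) = 2 (l(g) = (2*g)/g = 2)
I(W) = 1 (I(W) = (2*W)/((2*W)) = (2*W)*(1/(2*W)) = 1)
-74*110 + I(l(-5)) = -74*110 + 1 = -8140 + 1 = -8139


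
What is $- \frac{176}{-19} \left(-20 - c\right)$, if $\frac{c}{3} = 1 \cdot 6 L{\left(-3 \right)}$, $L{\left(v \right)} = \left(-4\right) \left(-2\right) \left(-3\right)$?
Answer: $\frac{72512}{19} \approx 3816.4$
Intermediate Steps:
$L{\left(v \right)} = -24$ ($L{\left(v \right)} = 8 \left(-3\right) = -24$)
$c = -432$ ($c = 3 \cdot 1 \cdot 6 \left(-24\right) = 3 \cdot 6 \left(-24\right) = 3 \left(-144\right) = -432$)
$- \frac{176}{-19} \left(-20 - c\right) = - \frac{176}{-19} \left(-20 - -432\right) = \left(-176\right) \left(- \frac{1}{19}\right) \left(-20 + 432\right) = \frac{176}{19} \cdot 412 = \frac{72512}{19}$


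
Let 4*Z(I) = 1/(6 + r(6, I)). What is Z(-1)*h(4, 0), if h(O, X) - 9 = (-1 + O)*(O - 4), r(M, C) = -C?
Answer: 9/28 ≈ 0.32143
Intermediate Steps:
Z(I) = 1/(4*(6 - I))
h(O, X) = 9 + (-1 + O)*(-4 + O) (h(O, X) = 9 + (-1 + O)*(O - 4) = 9 + (-1 + O)*(-4 + O))
Z(-1)*h(4, 0) = (-1/(-24 + 4*(-1)))*(13 + 4**2 - 5*4) = (-1/(-24 - 4))*(13 + 16 - 20) = -1/(-28)*9 = -1*(-1/28)*9 = (1/28)*9 = 9/28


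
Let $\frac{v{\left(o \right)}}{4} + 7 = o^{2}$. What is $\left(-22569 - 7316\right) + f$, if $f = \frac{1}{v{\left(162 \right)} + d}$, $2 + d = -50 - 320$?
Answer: $- \frac{3125253759}{104576} \approx -29885.0$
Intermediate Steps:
$d = -372$ ($d = -2 - 370 = -372$)
$v{\left(o \right)} = -28 + 4 o^{2}$
$f = \frac{1}{104576}$ ($f = \frac{1}{\left(-28 + 4 \cdot 162^{2}\right) - 372} = \frac{1}{\left(-28 + 4 \cdot 26244\right) - 372} = \frac{1}{\left(-28 + 104976\right) - 372} = \frac{1}{104948 - 372} = \frac{1}{104576} \approx 9.5624 \cdot 10^{-6}$)
$\left(-22569 - 7316\right) + f = \left(-22569 - 7316\right) + \frac{1}{104576} = -29885 + \frac{1}{104576} = - \frac{3125253759}{104576}$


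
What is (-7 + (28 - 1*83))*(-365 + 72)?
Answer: 18166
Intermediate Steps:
(-7 + (28 - 1*83))*(-365 + 72) = (-7 + (28 - 83))*(-293) = (-7 - 55)*(-293) = -62*(-293) = 18166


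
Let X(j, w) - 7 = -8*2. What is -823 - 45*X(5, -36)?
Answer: -418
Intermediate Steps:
X(j, w) = -9 (X(j, w) = 7 - 8*2 = 7 - 16 = -9)
-823 - 45*X(5, -36) = -823 - 45*(-9) = -823 + 405 = -418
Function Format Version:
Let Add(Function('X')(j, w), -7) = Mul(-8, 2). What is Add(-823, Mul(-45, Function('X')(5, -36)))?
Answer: -418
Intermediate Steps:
Function('X')(j, w) = -9 (Function('X')(j, w) = Add(7, Mul(-8, 2)) = Add(7, -16) = -9)
Add(-823, Mul(-45, Function('X')(5, -36))) = Add(-823, Mul(-45, -9)) = Add(-823, 405) = -418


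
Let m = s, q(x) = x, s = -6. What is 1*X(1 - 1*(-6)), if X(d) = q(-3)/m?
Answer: ½ ≈ 0.50000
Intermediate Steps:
m = -6
X(d) = ½ (X(d) = -3/(-6) = -3*(-⅙) = ½)
1*X(1 - 1*(-6)) = 1*(½) = ½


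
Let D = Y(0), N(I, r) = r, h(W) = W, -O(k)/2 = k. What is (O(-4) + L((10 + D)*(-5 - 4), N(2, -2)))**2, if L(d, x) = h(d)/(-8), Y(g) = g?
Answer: 5929/16 ≈ 370.56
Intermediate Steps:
O(k) = -2*k
D = 0
L(d, x) = -d/8 (L(d, x) = d/(-8) = d*(-1/8) = -d/8)
(O(-4) + L((10 + D)*(-5 - 4), N(2, -2)))**2 = (-2*(-4) - (10 + 0)*(-5 - 4)/8)**2 = (8 - 5*(-9)/4)**2 = (8 - 1/8*(-90))**2 = (8 + 45/4)**2 = (77/4)**2 = 5929/16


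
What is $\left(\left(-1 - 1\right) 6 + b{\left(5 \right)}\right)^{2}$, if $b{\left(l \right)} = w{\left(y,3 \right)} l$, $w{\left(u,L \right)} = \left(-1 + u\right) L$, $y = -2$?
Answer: $3249$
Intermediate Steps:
$w{\left(u,L \right)} = L \left(-1 + u\right)$
$b{\left(l \right)} = - 9 l$ ($b{\left(l \right)} = 3 \left(-1 - 2\right) l = 3 \left(-3\right) l = - 9 l$)
$\left(\left(-1 - 1\right) 6 + b{\left(5 \right)}\right)^{2} = \left(\left(-1 - 1\right) 6 - 45\right)^{2} = \left(\left(-2\right) 6 - 45\right)^{2} = \left(-12 - 45\right)^{2} = \left(-57\right)^{2} = 3249$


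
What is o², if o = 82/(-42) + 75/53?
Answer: 357604/1238769 ≈ 0.28868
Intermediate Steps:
o = -598/1113 (o = 82*(-1/42) + 75*(1/53) = -41/21 + 75/53 = -598/1113 ≈ -0.53729)
o² = (-598/1113)² = 357604/1238769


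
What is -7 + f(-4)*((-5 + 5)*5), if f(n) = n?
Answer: -7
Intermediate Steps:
-7 + f(-4)*((-5 + 5)*5) = -7 - 4*(-5 + 5)*5 = -7 - 0*5 = -7 - 4*0 = -7 + 0 = -7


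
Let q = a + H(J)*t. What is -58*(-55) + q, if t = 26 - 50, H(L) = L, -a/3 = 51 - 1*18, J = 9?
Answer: 2875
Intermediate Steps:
a = -99 (a = -3*(51 - 1*18) = -3*(51 - 18) = -3*33 = -99)
t = -24
q = -315 (q = -99 + 9*(-24) = -99 - 216 = -315)
-58*(-55) + q = -58*(-55) - 315 = 3190 - 315 = 2875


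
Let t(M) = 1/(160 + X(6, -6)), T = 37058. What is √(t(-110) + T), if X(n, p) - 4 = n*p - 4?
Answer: 3*√15827887/62 ≈ 192.50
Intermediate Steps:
X(n, p) = n*p (X(n, p) = 4 + (n*p - 4) = 4 + (-4 + n*p) = n*p)
t(M) = 1/124 (t(M) = 1/(160 + 6*(-6)) = 1/(160 - 36) = 1/124)
√(t(-110) + T) = √(1/124 + 37058) = √(4595193/124) = 3*√15827887/62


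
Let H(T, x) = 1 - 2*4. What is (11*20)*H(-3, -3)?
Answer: -1540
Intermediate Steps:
H(T, x) = -7 (H(T, x) = 1 - 8 = -7)
(11*20)*H(-3, -3) = (11*20)*(-7) = 220*(-7) = -1540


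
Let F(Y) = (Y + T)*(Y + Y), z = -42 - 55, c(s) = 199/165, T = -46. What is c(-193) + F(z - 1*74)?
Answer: 12245509/165 ≈ 74215.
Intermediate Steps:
c(s) = 199/165 (c(s) = 199*(1/165) = 199/165)
z = -97
F(Y) = 2*Y*(-46 + Y) (F(Y) = (Y - 46)*(Y + Y) = (-46 + Y)*(2*Y) = 2*Y*(-46 + Y))
c(-193) + F(z - 1*74) = 199/165 + 2*(-97 - 1*74)*(-46 + (-97 - 1*74)) = 199/165 + 2*(-97 - 74)*(-46 + (-97 - 74)) = 199/165 + 2*(-171)*(-46 - 171) = 199/165 + 2*(-171)*(-217) = 199/165 + 74214 = 12245509/165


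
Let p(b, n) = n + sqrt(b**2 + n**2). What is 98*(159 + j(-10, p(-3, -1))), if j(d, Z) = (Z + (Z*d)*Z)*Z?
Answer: 47040 - 12936*sqrt(10) ≈ 6132.8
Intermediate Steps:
j(d, Z) = Z*(Z + d*Z**2) (j(d, Z) = (Z + d*Z**2)*Z = Z*(Z + d*Z**2))
98*(159 + j(-10, p(-3, -1))) = 98*(159 + (-1 + sqrt((-3)**2 + (-1)**2))**2*(1 + (-1 + sqrt((-3)**2 + (-1)**2))*(-10))) = 98*(159 + (-1 + sqrt(9 + 1))**2*(1 + (-1 + sqrt(9 + 1))*(-10))) = 98*(159 + (-1 + sqrt(10))**2*(1 + (-1 + sqrt(10))*(-10))) = 98*(159 + (-1 + sqrt(10))**2*(1 + (10 - 10*sqrt(10)))) = 98*(159 + (-1 + sqrt(10))**2*(11 - 10*sqrt(10))) = 15582 + 98*(-1 + sqrt(10))**2*(11 - 10*sqrt(10))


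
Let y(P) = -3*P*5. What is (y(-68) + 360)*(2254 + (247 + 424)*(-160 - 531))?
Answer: -636741660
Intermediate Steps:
y(P) = -15*P
(y(-68) + 360)*(2254 + (247 + 424)*(-160 - 531)) = (-15*(-68) + 360)*(2254 + (247 + 424)*(-160 - 531)) = (1020 + 360)*(2254 + 671*(-691)) = 1380*(2254 - 463661) = 1380*(-461407) = -636741660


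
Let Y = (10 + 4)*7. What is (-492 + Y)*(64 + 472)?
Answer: -211184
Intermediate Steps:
Y = 98 (Y = 14*7 = 98)
(-492 + Y)*(64 + 472) = (-492 + 98)*(64 + 472) = -394*536 = -211184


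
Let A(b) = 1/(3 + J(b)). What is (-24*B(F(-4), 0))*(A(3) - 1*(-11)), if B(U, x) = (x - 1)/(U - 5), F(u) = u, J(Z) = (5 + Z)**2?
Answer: -1968/67 ≈ -29.373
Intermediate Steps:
A(b) = 1/(3 + (5 + b)**2)
B(U, x) = (-1 + x)/(-5 + U)
(-24*B(F(-4), 0))*(A(3) - 1*(-11)) = (-24*(-1 + 0)/(-5 - 4))*(1/(3 + (5 + 3)**2) - 1*(-11)) = (-24*(-1)/(-9))*(1/(3 + 8**2) + 11) = (-(-8)*(-1)/3)*(1/(3 + 64) + 11) = (-24*1/9)*(1/67 + 11) = -8*(1/67 + 11)/3 = -8/3*738/67 = -1968/67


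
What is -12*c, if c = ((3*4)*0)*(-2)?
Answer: 0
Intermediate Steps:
c = 0 (c = (12*0)*(-2) = 0*(-2) = 0)
-12*c = -12*0 = 0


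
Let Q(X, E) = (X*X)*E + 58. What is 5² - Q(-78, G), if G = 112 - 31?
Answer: -492837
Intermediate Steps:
G = 81
Q(X, E) = 58 + E*X² (Q(X, E) = X²*E + 58 = E*X² + 58 = 58 + E*X²)
5² - Q(-78, G) = 5² - (58 + 81*(-78)²) = 25 - (58 + 81*6084) = 25 - (58 + 492804) = 25 - 1*492862 = 25 - 492862 = -492837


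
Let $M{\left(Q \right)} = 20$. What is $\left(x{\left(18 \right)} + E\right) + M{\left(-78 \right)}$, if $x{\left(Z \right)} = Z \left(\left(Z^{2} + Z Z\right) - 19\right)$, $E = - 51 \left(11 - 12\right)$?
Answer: $11393$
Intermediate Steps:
$E = 51$ ($E = \left(-51\right) \left(-1\right) = 51$)
$x{\left(Z \right)} = Z \left(-19 + 2 Z^{2}\right)$ ($x{\left(Z \right)} = Z \left(\left(Z^{2} + Z^{2}\right) - 19\right) = Z \left(2 Z^{2} - 19\right) = Z \left(-19 + 2 Z^{2}\right)$)
$\left(x{\left(18 \right)} + E\right) + M{\left(-78 \right)} = \left(18 \left(-19 + 2 \cdot 18^{2}\right) + 51\right) + 20 = \left(18 \left(-19 + 2 \cdot 324\right) + 51\right) + 20 = \left(18 \left(-19 + 648\right) + 51\right) + 20 = \left(18 \cdot 629 + 51\right) + 20 = \left(11322 + 51\right) + 20 = 11373 + 20 = 11393$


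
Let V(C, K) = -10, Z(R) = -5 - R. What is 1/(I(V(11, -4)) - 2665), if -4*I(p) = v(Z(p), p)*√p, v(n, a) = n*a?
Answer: -1066/2841515 - I*√10/568303 ≈ -0.00037515 - 5.5644e-6*I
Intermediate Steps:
v(n, a) = a*n
I(p) = -p^(3/2)*(-5 - p)/4 (I(p) = -p*(-5 - p)*√p/4 = -p^(3/2)*(-5 - p)/4)
1/(I(V(11, -4)) - 2665) = 1/((-10)^(3/2)*(5 - 10)/4 - 2665) = 1/((¼)*(-10*I*√10)*(-5) - 2665) = 1/(25*I*√10/2 - 2665) = 1/(-2665 + 25*I*√10/2)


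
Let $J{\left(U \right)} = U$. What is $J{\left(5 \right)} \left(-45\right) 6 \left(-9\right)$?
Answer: $12150$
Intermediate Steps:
$J{\left(5 \right)} \left(-45\right) 6 \left(-9\right) = 5 \left(-45\right) 6 \left(-9\right) = \left(-225\right) \left(-54\right) = 12150$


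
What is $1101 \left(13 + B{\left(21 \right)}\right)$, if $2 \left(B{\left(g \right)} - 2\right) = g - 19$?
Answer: $17616$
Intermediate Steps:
$B{\left(g \right)} = - \frac{15}{2} + \frac{g}{2}$ ($B{\left(g \right)} = 2 + \frac{g - 19}{2} = 2 + \frac{-19 + g}{2} = 2 + \left(- \frac{19}{2} + \frac{g}{2}\right) = - \frac{15}{2} + \frac{g}{2}$)
$1101 \left(13 + B{\left(21 \right)}\right) = 1101 \left(13 + \left(- \frac{15}{2} + \frac{1}{2} \cdot 21\right)\right) = 1101 \left(13 + \left(- \frac{15}{2} + \frac{21}{2}\right)\right) = 1101 \left(13 + 3\right) = 1101 \cdot 16 = 17616$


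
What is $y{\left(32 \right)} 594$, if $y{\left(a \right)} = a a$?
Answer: $608256$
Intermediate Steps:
$y{\left(a \right)} = a^{2}$
$y{\left(32 \right)} 594 = 32^{2} \cdot 594 = 1024 \cdot 594 = 608256$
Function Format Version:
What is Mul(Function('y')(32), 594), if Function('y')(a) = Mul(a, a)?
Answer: 608256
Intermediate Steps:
Function('y')(a) = Pow(a, 2)
Mul(Function('y')(32), 594) = Mul(Pow(32, 2), 594) = Mul(1024, 594) = 608256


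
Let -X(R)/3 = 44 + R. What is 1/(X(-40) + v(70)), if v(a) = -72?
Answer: -1/84 ≈ -0.011905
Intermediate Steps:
X(R) = -132 - 3*R (X(R) = -3*(44 + R) = -132 - 3*R)
1/(X(-40) + v(70)) = 1/((-132 - 3*(-40)) - 72) = 1/((-132 + 120) - 72) = 1/(-12 - 72) = 1/(-84) = -1/84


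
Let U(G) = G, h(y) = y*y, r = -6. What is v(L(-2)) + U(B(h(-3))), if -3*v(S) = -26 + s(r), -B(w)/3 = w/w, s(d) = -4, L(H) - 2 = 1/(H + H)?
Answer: 7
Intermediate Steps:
L(H) = 2 + 1/(2*H) (L(H) = 2 + 1/(H + H) = 2 + 1/(2*H))
h(y) = y²
B(w) = -3 (B(w) = -3*w/w = -3*1 = -3)
v(S) = 10 (v(S) = -(-26 - 4)/3 = -⅓*(-30) = 10)
v(L(-2)) + U(B(h(-3))) = 10 - 3 = 7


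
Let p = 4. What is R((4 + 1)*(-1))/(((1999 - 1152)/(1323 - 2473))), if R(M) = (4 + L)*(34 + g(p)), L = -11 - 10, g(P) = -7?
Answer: 527850/847 ≈ 623.20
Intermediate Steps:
L = -21
R(M) = -459 (R(M) = (4 - 21)*(34 - 7) = -17*27 = -459)
R((4 + 1)*(-1))/(((1999 - 1152)/(1323 - 2473))) = -459*(1323 - 2473)/(1999 - 1152) = -459/(847/(-1150)) = -459/(847*(-1/1150)) = -459/(-847/1150) = -459*(-1150/847) = 527850/847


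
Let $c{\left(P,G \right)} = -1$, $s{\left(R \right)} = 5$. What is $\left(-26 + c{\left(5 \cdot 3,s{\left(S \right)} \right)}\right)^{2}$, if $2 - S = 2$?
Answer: $729$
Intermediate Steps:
$S = 0$ ($S = 2 - 2 = 0$)
$\left(-26 + c{\left(5 \cdot 3,s{\left(S \right)} \right)}\right)^{2} = \left(-26 - 1\right)^{2} = \left(-27\right)^{2} = 729$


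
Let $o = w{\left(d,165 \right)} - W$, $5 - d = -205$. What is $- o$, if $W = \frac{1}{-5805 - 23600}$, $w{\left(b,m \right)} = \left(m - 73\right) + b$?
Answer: $- \frac{8880311}{29405} \approx -302.0$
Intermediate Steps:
$d = 210$ ($d = 5 - -205 = 5 + 205 = 210$)
$w{\left(b,m \right)} = -73 + b + m$ ($w{\left(b,m \right)} = \left(-73 + m\right) + b = -73 + b + m$)
$W = - \frac{1}{29405}$ ($W = \frac{1}{-29405} = - \frac{1}{29405} \approx -3.4008 \cdot 10^{-5}$)
$o = \frac{8880311}{29405}$ ($o = \left(-73 + 210 + 165\right) - - \frac{1}{29405} = 302 + \frac{1}{29405} = \frac{8880311}{29405} \approx 302.0$)
$- o = \left(-1\right) \frac{8880311}{29405} = - \frac{8880311}{29405}$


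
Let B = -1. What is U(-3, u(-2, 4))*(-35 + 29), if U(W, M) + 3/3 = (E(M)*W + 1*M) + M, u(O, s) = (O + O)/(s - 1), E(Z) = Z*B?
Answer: 46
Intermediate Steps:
E(Z) = -Z (E(Z) = Z*(-1) = -Z)
u(O, s) = 2*O/(-1 + s) (u(O, s) = (2*O)/(-1 + s) = 2*O/(-1 + s))
U(W, M) = -1 + 2*M - M*W (U(W, M) = -1 + (((-M)*W + 1*M) + M) = -1 + ((-M*W + M) + M) = -1 + ((M - M*W) + M) = -1 + (2*M - M*W) = -1 + 2*M - M*W)
U(-3, u(-2, 4))*(-35 + 29) = (-1 + 2*(2*(-2)/(-1 + 4)) - 1*2*(-2)/(-1 + 4)*(-3))*(-35 + 29) = (-1 + 2*(2*(-2)/3) - 1*2*(-2)/3*(-3))*(-6) = (-1 + 2*(2*(-2)*(⅓)) - 1*2*(-2)*(⅓)*(-3))*(-6) = (-1 + 2*(-4/3) - 1*(-4/3)*(-3))*(-6) = (-1 - 8/3 - 4)*(-6) = -23/3*(-6) = 46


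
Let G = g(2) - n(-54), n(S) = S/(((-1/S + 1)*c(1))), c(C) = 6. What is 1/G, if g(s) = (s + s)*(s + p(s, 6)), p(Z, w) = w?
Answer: 55/2246 ≈ 0.024488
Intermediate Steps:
g(s) = 2*s*(6 + s) (g(s) = (s + s)*(s + 6) = (2*s)*(6 + s) = 2*s*(6 + s))
n(S) = S/(6 - 6/S) (n(S) = S/(((-1/S + 1)*6)) = S/(((1 - 1/S)*6)) = S/(6 - 6/S))
G = 2246/55 (G = 2*2*(6 + 2) - (-54)**2/(6*(-1 - 54)) = 2*2*8 - 2916/(6*(-55)) = 32 - 2916*(-1)/(6*55) = 32 - 1*(-486/55) = 32 + 486/55 = 2246/55 ≈ 40.836)
1/G = 1/(2246/55) = 55/2246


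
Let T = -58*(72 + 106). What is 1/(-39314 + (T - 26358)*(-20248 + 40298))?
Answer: -1/735513414 ≈ -1.3596e-9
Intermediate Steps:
T = -10324 (T = -58*178 = -10324)
1/(-39314 + (T - 26358)*(-20248 + 40298)) = 1/(-39314 + (-10324 - 26358)*(-20248 + 40298)) = 1/(-39314 - 36682*20050) = 1/(-39314 - 735474100) = 1/(-735513414) = -1/735513414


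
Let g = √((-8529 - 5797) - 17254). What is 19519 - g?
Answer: 19519 - 2*I*√7895 ≈ 19519.0 - 177.71*I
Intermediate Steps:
g = 2*I*√7895 (g = √(-14326 - 17254) = √(-31580) = 2*I*√7895 ≈ 177.71*I)
19519 - g = 19519 - 2*I*√7895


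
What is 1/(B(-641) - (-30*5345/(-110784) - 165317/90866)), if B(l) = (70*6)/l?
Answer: -537718818592/152329297261 ≈ -3.5300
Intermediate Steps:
B(l) = 420/l
1/(B(-641) - (-30*5345/(-110784) - 165317/90866)) = 1/(420/(-641) - (-30*5345/(-110784) - 165317/90866)) = 1/(420*(-1/641) - (-160350*(-1/110784) - 165317*1/90866)) = 1/(-420/641 - (26725/18464 - 165317/90866)) = 1/(-420/641 - 1*(-312009619/838874912)) = 1/(-420/641 + 312009619/838874912) = 1/(-152329297261/537718818592) = -537718818592/152329297261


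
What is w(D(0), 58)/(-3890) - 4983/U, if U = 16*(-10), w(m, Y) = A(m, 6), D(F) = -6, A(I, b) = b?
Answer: 1938291/62240 ≈ 31.142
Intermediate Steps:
w(m, Y) = 6
U = -160
w(D(0), 58)/(-3890) - 4983/U = 6/(-3890) - 4983/(-160) = 6*(-1/3890) - 4983*(-1/160) = -3/1945 + 4983/160 = 1938291/62240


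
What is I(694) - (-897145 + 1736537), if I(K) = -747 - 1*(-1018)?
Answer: -839121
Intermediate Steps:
I(K) = 271 (I(K) = -747 + 1018 = 271)
I(694) - (-897145 + 1736537) = 271 - (-897145 + 1736537) = 271 - 1*839392 = 271 - 839392 = -839121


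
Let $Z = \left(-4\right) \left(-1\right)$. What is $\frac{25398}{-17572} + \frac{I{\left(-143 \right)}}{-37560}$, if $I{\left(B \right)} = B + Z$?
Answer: $- \frac{237876593}{165001080} \approx -1.4417$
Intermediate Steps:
$Z = 4$
$I{\left(B \right)} = 4 + B$ ($I{\left(B \right)} = B + 4 = 4 + B$)
$\frac{25398}{-17572} + \frac{I{\left(-143 \right)}}{-37560} = \frac{25398}{-17572} + \frac{4 - 143}{-37560} = 25398 \left(- \frac{1}{17572}\right) - - \frac{139}{37560} = - \frac{12699}{8786} + \frac{139}{37560} = - \frac{237876593}{165001080}$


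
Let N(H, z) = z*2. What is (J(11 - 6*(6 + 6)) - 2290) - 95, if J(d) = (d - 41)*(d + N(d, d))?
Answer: 16281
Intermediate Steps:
N(H, z) = 2*z
J(d) = 3*d*(-41 + d) (J(d) = (d - 41)*(d + 2*d) = (-41 + d)*(3*d) = 3*d*(-41 + d))
(J(11 - 6*(6 + 6)) - 2290) - 95 = (3*(11 - 6*(6 + 6))*(-41 + (11 - 6*(6 + 6))) - 2290) - 95 = (3*(11 - 6*12)*(-41 + (11 - 6*12)) - 2290) - 95 = (3*(11 - 1*72)*(-41 + (11 - 1*72)) - 2290) - 95 = (3*(11 - 72)*(-41 + (11 - 72)) - 2290) - 95 = (3*(-61)*(-41 - 61) - 2290) - 95 = (3*(-61)*(-102) - 2290) - 95 = (18666 - 2290) - 95 = 16376 - 95 = 16281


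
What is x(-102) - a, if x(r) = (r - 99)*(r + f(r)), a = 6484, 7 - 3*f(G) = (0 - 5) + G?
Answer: 6380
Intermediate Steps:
f(G) = 4 - G/3 (f(G) = 7/3 - ((0 - 5) + G)/3 = 7/3 - (-5 + G)/3 = 7/3 + (5/3 - G/3) = 4 - G/3)
x(r) = (-99 + r)*(4 + 2*r/3) (x(r) = (r - 99)*(r + (4 - r/3)) = (-99 + r)*(4 + 2*r/3))
x(-102) - a = (-396 - 62*(-102) + (⅔)*(-102)²) - 1*6484 = (-396 + 6324 + (⅔)*10404) - 6484 = (-396 + 6324 + 6936) - 6484 = 12864 - 6484 = 6380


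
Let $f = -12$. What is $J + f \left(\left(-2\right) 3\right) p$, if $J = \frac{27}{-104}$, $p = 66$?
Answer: $\frac{494181}{104} \approx 4751.7$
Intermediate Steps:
$J = - \frac{27}{104}$ ($J = 27 \left(- \frac{1}{104}\right) = - \frac{27}{104} \approx -0.25962$)
$J + f \left(\left(-2\right) 3\right) p = - \frac{27}{104} + - 12 \left(\left(-2\right) 3\right) 66 = - \frac{27}{104} + \left(-12\right) \left(-6\right) 66 = - \frac{27}{104} + 72 \cdot 66 = - \frac{27}{104} + 4752 = \frac{494181}{104}$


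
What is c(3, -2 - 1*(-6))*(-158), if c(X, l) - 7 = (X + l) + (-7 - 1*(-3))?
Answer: -1580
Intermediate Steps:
c(X, l) = 3 + X + l (c(X, l) = 7 + ((X + l) + (-7 - 1*(-3))) = 7 + ((X + l) + (-7 + 3)) = 7 + ((X + l) - 4) = 7 + (-4 + X + l) = 3 + X + l)
c(3, -2 - 1*(-6))*(-158) = (3 + 3 + (-2 - 1*(-6)))*(-158) = (3 + 3 + (-2 + 6))*(-158) = (3 + 3 + 4)*(-158) = 10*(-158) = -1580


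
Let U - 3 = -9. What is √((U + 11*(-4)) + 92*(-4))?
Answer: I*√418 ≈ 20.445*I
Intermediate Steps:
U = -6 (U = 3 - 9 = -6)
√((U + 11*(-4)) + 92*(-4)) = √((-6 + 11*(-4)) + 92*(-4)) = √((-6 - 44) - 368) = √(-50 - 368) = √(-418) = I*√418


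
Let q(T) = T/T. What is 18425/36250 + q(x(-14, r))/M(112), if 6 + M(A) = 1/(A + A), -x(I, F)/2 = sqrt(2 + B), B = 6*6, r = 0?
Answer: 664991/1947350 ≈ 0.34149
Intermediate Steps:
B = 36
x(I, F) = -2*sqrt(38) (x(I, F) = -2*sqrt(2 + 36) = -2*sqrt(38))
q(T) = 1
M(A) = -6 + 1/(2*A) (M(A) = -6 + 1/(A + A) = -6 + 1/(2*A))
18425/36250 + q(x(-14, r))/M(112) = 18425/36250 + 1/(-6 + (1/2)/112) = 18425*(1/36250) + 1/(-6 + (1/2)*(1/112)) = 737/1450 + 1/(-6 + 1/224) = 737/1450 + 1/(-1343/224) = 737/1450 + 1*(-224/1343) = 737/1450 - 224/1343 = 664991/1947350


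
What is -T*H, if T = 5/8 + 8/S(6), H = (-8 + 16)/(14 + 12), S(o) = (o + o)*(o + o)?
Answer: -49/234 ≈ -0.20940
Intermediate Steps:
S(o) = 4*o² (S(o) = (2*o)*(2*o) = 4*o²)
H = 4/13 (H = 8/26 = 8*(1/26) = 4/13 ≈ 0.30769)
T = 49/72 (T = 5/8 + 8/((4*6²)) = 5*(⅛) + 8/((4*36)) = 5/8 + 8/144 = 5/8 + 8*(1/144) = 5/8 + 1/18 = 49/72 ≈ 0.68056)
-T*H = -49*4/(72*13) = -1*49/234 = -49/234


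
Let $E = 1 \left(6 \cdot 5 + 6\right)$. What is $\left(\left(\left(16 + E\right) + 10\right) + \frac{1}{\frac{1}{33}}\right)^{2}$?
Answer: $9025$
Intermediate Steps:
$E = 36$ ($E = 1 \left(30 + 6\right) = 1 \cdot 36 = 36$)
$\left(\left(\left(16 + E\right) + 10\right) + \frac{1}{\frac{1}{33}}\right)^{2} = \left(\left(\left(16 + 36\right) + 10\right) + \frac{1}{\frac{1}{33}}\right)^{2} = \left(\left(52 + 10\right) + \frac{1}{\frac{1}{33}}\right)^{2} = \left(62 + 33\right)^{2} = 95^{2} = 9025$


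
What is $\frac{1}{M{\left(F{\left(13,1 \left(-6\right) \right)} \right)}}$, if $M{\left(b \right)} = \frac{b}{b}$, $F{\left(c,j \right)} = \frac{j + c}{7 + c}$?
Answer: $1$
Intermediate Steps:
$F{\left(c,j \right)} = \frac{c + j}{7 + c}$
$M{\left(b \right)} = 1$
$\frac{1}{M{\left(F{\left(13,1 \left(-6\right) \right)} \right)}} = 1^{-1} = 1$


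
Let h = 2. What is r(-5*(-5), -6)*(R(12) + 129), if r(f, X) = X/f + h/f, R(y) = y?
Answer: -564/25 ≈ -22.560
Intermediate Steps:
r(f, X) = 2/f + X/f (r(f, X) = X/f + 2/f = 2/f + X/f)
r(-5*(-5), -6)*(R(12) + 129) = ((2 - 6)/((-5*(-5))))*(12 + 129) = (-4/25)*141 = ((1/25)*(-4))*141 = -4/25*141 = -564/25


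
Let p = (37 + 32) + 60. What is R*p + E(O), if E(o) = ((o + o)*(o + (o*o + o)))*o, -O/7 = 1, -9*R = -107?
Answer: 14891/3 ≈ 4963.7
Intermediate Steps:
p = 129 (p = 69 + 60 = 129)
R = 107/9 (R = -1/9*(-107) = 107/9 ≈ 11.889)
O = -7 (O = -7*1 = -7)
E(o) = 2*o**2*(o**2 + 2*o) (E(o) = ((2*o)*(o + (o**2 + o)))*o = ((2*o)*(o + (o + o**2)))*o = ((2*o)*(o**2 + 2*o))*o = (2*o*(o**2 + 2*o))*o = 2*o**2*(o**2 + 2*o))
R*p + E(O) = (107/9)*129 + 2*(-7)**3*(2 - 7) = 4601/3 + 2*(-343)*(-5) = 4601/3 + 3430 = 14891/3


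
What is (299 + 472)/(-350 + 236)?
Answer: -257/38 ≈ -6.7632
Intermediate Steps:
(299 + 472)/(-350 + 236) = 771/(-114) = 771*(-1/114) = -257/38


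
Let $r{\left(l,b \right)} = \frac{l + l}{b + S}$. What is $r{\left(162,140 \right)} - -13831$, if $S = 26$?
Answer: $\frac{1148135}{83} \approx 13833.0$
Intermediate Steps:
$r{\left(l,b \right)} = \frac{2 l}{26 + b}$ ($r{\left(l,b \right)} = \frac{l + l}{b + 26} = \frac{2 l}{26 + b}$)
$r{\left(162,140 \right)} - -13831 = 2 \cdot 162 \frac{1}{26 + 140} - -13831 = 2 \cdot 162 \cdot \frac{1}{166} + 13831 = \frac{162}{83} + 13831 = \frac{1148135}{83}$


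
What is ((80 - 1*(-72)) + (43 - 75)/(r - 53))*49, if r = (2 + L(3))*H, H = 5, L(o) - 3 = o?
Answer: 98392/13 ≈ 7568.6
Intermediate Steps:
L(o) = 3 + o
r = 40 (r = (2 + (3 + 3))*5 = (2 + 6)*5 = 8*5 = 40)
((80 - 1*(-72)) + (43 - 75)/(r - 53))*49 = ((80 - 1*(-72)) + (43 - 75)/(40 - 53))*49 = ((80 + 72) - 32/(-13))*49 = (152 - 32*(-1/13))*49 = (152 + 32/13)*49 = (2008/13)*49 = 98392/13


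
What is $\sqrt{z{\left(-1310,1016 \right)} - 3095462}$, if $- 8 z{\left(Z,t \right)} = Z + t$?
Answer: $\frac{i \sqrt{12381701}}{2} \approx 1759.4 i$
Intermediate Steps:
$z{\left(Z,t \right)} = - \frac{Z}{8} - \frac{t}{8}$ ($z{\left(Z,t \right)} = - \frac{Z + t}{8} = - \frac{Z}{8} - \frac{t}{8}$)
$\sqrt{z{\left(-1310,1016 \right)} - 3095462} = \sqrt{\left(\left(- \frac{1}{8}\right) \left(-1310\right) - 127\right) - 3095462} = \sqrt{\left(\frac{655}{4} - 127\right) - 3095462} = \sqrt{\frac{147}{4} - 3095462} = \sqrt{- \frac{12381701}{4}} = \frac{i \sqrt{12381701}}{2}$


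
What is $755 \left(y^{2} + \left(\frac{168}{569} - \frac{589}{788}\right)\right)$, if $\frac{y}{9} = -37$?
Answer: $\frac{37538086563005}{448372} \approx 8.3721 \cdot 10^{7}$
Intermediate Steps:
$y = -333$ ($y = 9 \left(-37\right) = -333$)
$755 \left(y^{2} + \left(\frac{168}{569} - \frac{589}{788}\right)\right) = 755 \left(\left(-333\right)^{2} + \left(\frac{168}{569} - \frac{589}{788}\right)\right) = 755 \left(110889 + \left(168 \cdot \frac{1}{569} - \frac{589}{788}\right)\right) = 755 \left(110889 + \left(\frac{168}{569} - \frac{589}{788}\right)\right) = 755 \left(110889 - \frac{202757}{448372}\right) = 755 \cdot \frac{49719319951}{448372} = \frac{37538086563005}{448372}$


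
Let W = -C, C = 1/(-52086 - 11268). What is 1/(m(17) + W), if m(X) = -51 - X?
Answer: -63354/4308071 ≈ -0.014706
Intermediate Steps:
C = -1/63354 (C = 1/(-63354) = -1/63354 ≈ -1.5784e-5)
W = 1/63354 (W = -1*(-1/63354) = 1/63354 ≈ 1.5784e-5)
1/(m(17) + W) = 1/((-51 - 1*17) + 1/63354) = 1/((-51 - 17) + 1/63354) = 1/(-68 + 1/63354) = 1/(-4308071/63354) = -63354/4308071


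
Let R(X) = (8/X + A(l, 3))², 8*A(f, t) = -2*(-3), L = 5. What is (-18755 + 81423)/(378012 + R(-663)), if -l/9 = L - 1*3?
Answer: 440750561472/2658601539097 ≈ 0.16578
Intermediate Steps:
l = -18 (l = -9*(5 - 1*3) = -9*(5 - 3) = -9*2 = -18)
A(f, t) = ¾ (A(f, t) = (-2*(-3))/8 = (⅛)*6 = ¾)
R(X) = (¾ + 8/X)² (R(X) = (8/X + ¾)² = (¾ + 8/X)²)
(-18755 + 81423)/(378012 + R(-663)) = (-18755 + 81423)/(378012 + (1/16)*(32 + 3*(-663))²/(-663)²) = 62668/(378012 + (1/16)*(1/439569)*(32 - 1989)²) = 62668/(378012 + (1/16)*(1/439569)*(-1957)²) = 62668/(378012 + (1/16)*(1/439569)*3829849) = 62668/(378012 + 3829849/7033104) = 62668/(2658601539097/7033104) = 62668*(7033104/2658601539097) = 440750561472/2658601539097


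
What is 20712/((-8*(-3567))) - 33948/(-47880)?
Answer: 2269017/1581370 ≈ 1.4348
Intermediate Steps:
20712/((-8*(-3567))) - 33948/(-47880) = 20712/28536 - 33948*(-1/47880) = 20712*(1/28536) + 943/1330 = 863/1189 + 943/1330 = 2269017/1581370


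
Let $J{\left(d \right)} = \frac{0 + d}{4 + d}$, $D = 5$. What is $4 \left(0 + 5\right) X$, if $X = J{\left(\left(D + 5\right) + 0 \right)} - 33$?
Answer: $- \frac{4520}{7} \approx -645.71$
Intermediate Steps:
$J{\left(d \right)} = \frac{d}{4 + d}$
$X = - \frac{226}{7}$ ($X = \frac{\left(5 + 5\right) + 0}{4 + \left(\left(5 + 5\right) + 0\right)} - 33 = \frac{10 + 0}{4 + \left(10 + 0\right)} - 33 = \frac{10}{4 + 10} - 33 = \frac{10}{14} - 33 = 10 \cdot \frac{1}{14} - 33 = \frac{5}{7} - 33 = - \frac{226}{7} \approx -32.286$)
$4 \left(0 + 5\right) X = 4 \left(0 + 5\right) \left(- \frac{226}{7}\right) = 4 \cdot 5 \left(- \frac{226}{7}\right) = 20 \left(- \frac{226}{7}\right) = - \frac{4520}{7}$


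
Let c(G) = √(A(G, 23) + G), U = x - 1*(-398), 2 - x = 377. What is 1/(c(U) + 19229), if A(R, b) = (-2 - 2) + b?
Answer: 2747/52822057 - √42/369754399 ≈ 5.1987e-5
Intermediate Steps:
x = -375 (x = 2 - 1*377 = 2 - 377 = -375)
A(R, b) = -4 + b
U = 23 (U = -375 - 1*(-398) = -375 + 398 = 23)
c(G) = √(19 + G) (c(G) = √((-4 + 23) + G) = √(19 + G))
1/(c(U) + 19229) = 1/(√(19 + 23) + 19229) = 1/(√42 + 19229) = 1/(19229 + √42)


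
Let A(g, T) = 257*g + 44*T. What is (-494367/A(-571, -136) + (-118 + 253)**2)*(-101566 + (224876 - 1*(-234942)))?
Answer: 997379601680184/152731 ≈ 6.5303e+9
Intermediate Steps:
A(g, T) = 44*T + 257*g
(-494367/A(-571, -136) + (-118 + 253)**2)*(-101566 + (224876 - 1*(-234942))) = (-494367/(44*(-136) + 257*(-571)) + (-118 + 253)**2)*(-101566 + (224876 - 1*(-234942))) = (-494367/(-5984 - 146747) + 135**2)*(-101566 + (224876 + 234942)) = (-494367/(-152731) + 18225)*(-101566 + 459818) = (-494367*(-1/152731) + 18225)*358252 = (494367/152731 + 18225)*358252 = (2784016842/152731)*358252 = 997379601680184/152731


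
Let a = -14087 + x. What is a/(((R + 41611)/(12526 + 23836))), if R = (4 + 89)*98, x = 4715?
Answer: -340784664/50725 ≈ -6718.3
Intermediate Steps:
R = 9114 (R = 93*98 = 9114)
a = -9372 (a = -14087 + 4715 = -9372)
a/(((R + 41611)/(12526 + 23836))) = -9372*(12526 + 23836)/(9114 + 41611) = -9372/(50725/36362) = -9372/(50725*(1/36362)) = -9372/50725/36362 = -9372*36362/50725 = -340784664/50725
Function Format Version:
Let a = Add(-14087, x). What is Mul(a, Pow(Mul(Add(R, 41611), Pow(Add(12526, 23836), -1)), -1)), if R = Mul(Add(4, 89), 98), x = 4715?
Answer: Rational(-340784664, 50725) ≈ -6718.3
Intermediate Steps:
R = 9114 (R = Mul(93, 98) = 9114)
a = -9372 (a = Add(-14087, 4715) = -9372)
Mul(a, Pow(Mul(Add(R, 41611), Pow(Add(12526, 23836), -1)), -1)) = Mul(-9372, Pow(Mul(Add(9114, 41611), Pow(Add(12526, 23836), -1)), -1)) = Mul(-9372, Pow(Mul(50725, Pow(36362, -1)), -1)) = Mul(-9372, Pow(Mul(50725, Rational(1, 36362)), -1)) = Mul(-9372, Pow(Rational(50725, 36362), -1)) = Mul(-9372, Rational(36362, 50725)) = Rational(-340784664, 50725)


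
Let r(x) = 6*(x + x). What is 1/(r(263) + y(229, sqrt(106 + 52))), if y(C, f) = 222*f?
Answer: 263/181122 - 37*sqrt(158)/362244 ≈ 0.00016817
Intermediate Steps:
r(x) = 12*x (r(x) = 6*(2*x) = 12*x)
1/(r(263) + y(229, sqrt(106 + 52))) = 1/(12*263 + 222*sqrt(106 + 52)) = 1/(3156 + 222*sqrt(158))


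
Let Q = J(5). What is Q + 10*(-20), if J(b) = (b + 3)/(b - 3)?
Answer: -196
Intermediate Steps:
J(b) = (3 + b)/(-3 + b)
Q = 4 (Q = (3 + 5)/(-3 + 5) = 8/2 = (½)*8 = 4)
Q + 10*(-20) = 4 + 10*(-20) = 4 - 200 = -196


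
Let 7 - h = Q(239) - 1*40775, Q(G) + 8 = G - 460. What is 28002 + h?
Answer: 69013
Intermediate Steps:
Q(G) = -468 + G (Q(G) = -8 + (G - 460) = -8 + (-460 + G) = -468 + G)
h = 41011 (h = 7 - ((-468 + 239) - 1*40775) = 7 - (-229 - 40775) = 7 - 1*(-41004) = 7 + 41004 = 41011)
28002 + h = 28002 + 41011 = 69013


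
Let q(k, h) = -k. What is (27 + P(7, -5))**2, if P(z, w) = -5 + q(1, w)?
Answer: 441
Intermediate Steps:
P(z, w) = -6 (P(z, w) = -5 - 1*1 = -5 - 1 = -6)
(27 + P(7, -5))**2 = (27 - 6)**2 = 21**2 = 441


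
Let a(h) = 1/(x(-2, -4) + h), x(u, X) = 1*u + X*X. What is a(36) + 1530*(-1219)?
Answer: -93253499/50 ≈ -1.8651e+6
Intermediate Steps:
x(u, X) = u + X**2
a(h) = 1/(14 + h) (a(h) = 1/((-2 + (-4)**2) + h) = 1/((-2 + 16) + h) = 1/(14 + h))
a(36) + 1530*(-1219) = 1/(14 + 36) + 1530*(-1219) = 1/50 - 1865070 = -93253499/50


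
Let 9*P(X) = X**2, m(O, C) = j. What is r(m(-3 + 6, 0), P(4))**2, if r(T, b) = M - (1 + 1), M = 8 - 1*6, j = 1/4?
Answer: 0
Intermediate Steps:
j = 1/4 (j = 1*(1/4) = 1/4 ≈ 0.25000)
m(O, C) = 1/4
P(X) = X**2/9
M = 2 (M = 8 - 6 = 2)
r(T, b) = 0 (r(T, b) = 2 - (1 + 1) = 2 - 1*2 = 2 - 2 = 0)
r(m(-3 + 6, 0), P(4))**2 = 0**2 = 0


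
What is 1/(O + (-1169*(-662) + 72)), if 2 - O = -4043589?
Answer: 1/4817541 ≈ 2.0757e-7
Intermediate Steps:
O = 4043591 (O = 2 - 1*(-4043589) = 2 + 4043589 = 4043591)
1/(O + (-1169*(-662) + 72)) = 1/(4043591 + (-1169*(-662) + 72)) = 1/(4043591 + (773878 + 72)) = 1/(4043591 + 773950) = 1/4817541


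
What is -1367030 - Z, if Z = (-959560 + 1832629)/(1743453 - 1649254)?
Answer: -128773732039/94199 ≈ -1.3670e+6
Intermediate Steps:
Z = 873069/94199 ≈ 9.2683
-1367030 - Z = -1367030 - 1*873069/94199 = -1367030 - 873069/94199 = -128773732039/94199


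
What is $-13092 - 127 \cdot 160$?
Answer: $-33412$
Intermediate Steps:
$-13092 - 127 \cdot 160 = -13092 - 20320 = -33412$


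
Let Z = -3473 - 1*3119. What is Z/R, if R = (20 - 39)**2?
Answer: -6592/361 ≈ -18.260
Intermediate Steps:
Z = -6592 (Z = -3473 - 3119 = -6592)
R = 361 (R = (-19)**2 = 361)
Z/R = -6592/361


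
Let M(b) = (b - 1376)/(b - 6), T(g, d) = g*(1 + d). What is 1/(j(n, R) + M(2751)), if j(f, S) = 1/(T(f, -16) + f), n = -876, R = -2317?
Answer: 2244312/1124383 ≈ 1.9960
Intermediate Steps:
j(f, S) = -1/(14*f) (j(f, S) = 1/(f*(1 - 16) + f) = 1/(f*(-15) + f) = 1/(-15*f + f) = 1/(-14*f) = -1/(14*f))
M(b) = (-1376 + b)/(-6 + b)
1/(j(n, R) + M(2751)) = 1/(-1/14/(-876) + (-1376 + 2751)/(-6 + 2751)) = 1/(-1/14*(-1/876) + 1375/2745) = 1/(1/12264 + (1/2745)*1375) = 1/(1/12264 + 275/549) = 1/(1124383/2244312) = 2244312/1124383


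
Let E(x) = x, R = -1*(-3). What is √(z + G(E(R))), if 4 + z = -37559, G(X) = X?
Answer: 2*I*√9390 ≈ 193.8*I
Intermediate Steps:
R = 3
z = -37563 (z = -4 - 37559 = -37563)
√(z + G(E(R))) = √(-37563 + 3) = √(-37560) = 2*I*√9390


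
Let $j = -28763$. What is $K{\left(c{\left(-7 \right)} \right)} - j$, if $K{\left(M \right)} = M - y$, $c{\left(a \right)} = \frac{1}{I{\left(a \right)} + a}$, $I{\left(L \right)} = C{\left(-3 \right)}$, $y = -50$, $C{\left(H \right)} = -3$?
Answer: $\frac{288129}{10} \approx 28813.0$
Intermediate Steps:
$I{\left(L \right)} = -3$
$c{\left(a \right)} = \frac{1}{-3 + a}$
$K{\left(M \right)} = 50 + M$ ($K{\left(M \right)} = M - -50 = M + 50 = 50 + M$)
$K{\left(c{\left(-7 \right)} \right)} - j = \left(50 + \frac{1}{-3 - 7}\right) - -28763 = \left(50 + \frac{1}{-10}\right) + 28763 = \left(50 - \frac{1}{10}\right) + 28763 = \frac{499}{10} + 28763 = \frac{288129}{10}$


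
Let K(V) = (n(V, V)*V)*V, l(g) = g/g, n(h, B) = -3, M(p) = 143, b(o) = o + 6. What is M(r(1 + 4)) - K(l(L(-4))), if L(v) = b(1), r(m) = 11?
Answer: 146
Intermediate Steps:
b(o) = 6 + o
L(v) = 7 (L(v) = 6 + 1 = 7)
l(g) = 1
K(V) = -3*V**2 (K(V) = (-3*V)*V = -3*V**2)
M(r(1 + 4)) - K(l(L(-4))) = 143 - (-3)*1**2 = 143 - (-3) = 143 - 1*(-3) = 143 + 3 = 146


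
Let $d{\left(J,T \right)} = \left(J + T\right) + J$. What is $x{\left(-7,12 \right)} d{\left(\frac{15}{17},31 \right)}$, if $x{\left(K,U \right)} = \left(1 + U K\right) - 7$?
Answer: $- \frac{50130}{17} \approx -2948.8$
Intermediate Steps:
$x{\left(K,U \right)} = -6 + K U$ ($x{\left(K,U \right)} = \left(1 + K U\right) - 7 = -6 + K U$)
$d{\left(J,T \right)} = T + 2 J$
$x{\left(-7,12 \right)} d{\left(\frac{15}{17},31 \right)} = \left(-6 - 84\right) \left(31 + 2 \cdot \frac{15}{17}\right) = \left(-6 - 84\right) \left(31 + 2 \cdot 15 \cdot \frac{1}{17}\right) = - 90 \left(31 + 2 \cdot \frac{15}{17}\right) = - 90 \left(31 + \frac{30}{17}\right) = \left(-90\right) \frac{557}{17} = - \frac{50130}{17}$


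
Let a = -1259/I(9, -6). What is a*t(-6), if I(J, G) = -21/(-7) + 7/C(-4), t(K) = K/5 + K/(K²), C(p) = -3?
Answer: 51619/20 ≈ 2580.9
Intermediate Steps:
t(K) = 1/K + K/5 (t(K) = K*(⅕) + K/K² = K/5 + 1/K = 1/K + K/5)
I(J, G) = ⅔ (I(J, G) = -21/(-7) + 7/(-3) = -21*(-⅐) + 7*(-⅓) = 3 - 7/3 = ⅔)
a = -3777/2 (a = -1259/⅔ = -1259*3/2 = -3777/2 ≈ -1888.5)
a*t(-6) = -3777*(1/(-6) + (⅕)*(-6))/2 = -3777*(-⅙ - 6/5)/2 = -3777/2*(-41/30) = 51619/20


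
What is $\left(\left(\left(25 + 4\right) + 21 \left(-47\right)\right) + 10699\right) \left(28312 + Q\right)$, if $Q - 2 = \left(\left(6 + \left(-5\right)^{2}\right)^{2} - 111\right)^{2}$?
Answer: $7313679174$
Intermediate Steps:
$Q = 722502$ ($Q = 2 + \left(\left(6 + \left(-5\right)^{2}\right)^{2} - 111\right)^{2} = 2 + \left(\left(6 + 25\right)^{2} - 111\right)^{2} = 2 + \left(31^{2} - 111\right)^{2} = 2 + \left(961 - 111\right)^{2} = 2 + 850^{2} = 2 + 722500 = 722502$)
$\left(\left(\left(25 + 4\right) + 21 \left(-47\right)\right) + 10699\right) \left(28312 + Q\right) = \left(\left(\left(25 + 4\right) + 21 \left(-47\right)\right) + 10699\right) \left(28312 + 722502\right) = \left(\left(29 - 987\right) + 10699\right) 750814 = \left(-958 + 10699\right) 750814 = 9741 \cdot 750814 = 7313679174$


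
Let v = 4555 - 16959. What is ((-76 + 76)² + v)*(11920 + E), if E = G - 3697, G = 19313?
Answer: -341556544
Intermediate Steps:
E = 15616 (E = 19313 - 3697 = 15616)
v = -12404
((-76 + 76)² + v)*(11920 + E) = ((-76 + 76)² - 12404)*(11920 + 15616) = (0² - 12404)*27536 = (0 - 12404)*27536 = -12404*27536 = -341556544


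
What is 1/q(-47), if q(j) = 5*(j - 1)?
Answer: -1/240 ≈ -0.0041667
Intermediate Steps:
q(j) = -5 + 5*j (q(j) = 5*(-1 + j) = -5 + 5*j)
1/q(-47) = 1/(-5 + 5*(-47)) = 1/(-5 - 235) = 1/(-240) = -1/240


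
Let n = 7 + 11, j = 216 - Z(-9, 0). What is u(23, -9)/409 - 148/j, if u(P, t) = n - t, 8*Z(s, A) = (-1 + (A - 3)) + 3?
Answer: -437573/707161 ≈ -0.61877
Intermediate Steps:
Z(s, A) = -⅛ + A/8 (Z(s, A) = ((-1 + (A - 3)) + 3)/8 = ((-1 + (-3 + A)) + 3)/8 = ((-4 + A) + 3)/8 = (-1 + A)/8 = -⅛ + A/8)
j = 1729/8 (j = 216 - (-⅛ + (⅛)*0) = 216 - (-⅛ + 0) = 216 - 1*(-⅛) = 216 + ⅛ = 1729/8 ≈ 216.13)
n = 18
u(P, t) = 18 - t
u(23, -9)/409 - 148/j = (18 - 1*(-9))/409 - 148/1729/8 = (18 + 9)*(1/409) - 148*8/1729 = 27*(1/409) - 1184/1729 = 27/409 - 1184/1729 = -437573/707161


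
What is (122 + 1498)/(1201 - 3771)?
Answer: -162/257 ≈ -0.63035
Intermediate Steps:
(122 + 1498)/(1201 - 3771) = 1620/(-2570) = 1620*(-1/2570) = -162/257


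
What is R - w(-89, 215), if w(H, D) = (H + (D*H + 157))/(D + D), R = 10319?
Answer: 4456237/430 ≈ 10363.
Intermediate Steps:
w(H, D) = (157 + H + D*H)/(2*D) (w(H, D) = (H + (157 + D*H))/((2*D)) = (157 + H + D*H)*(1/(2*D)) = (157 + H + D*H)/(2*D))
R - w(-89, 215) = 10319 - (157 - 89 + 215*(-89))/(2*215) = 10319 - (157 - 89 - 19135)/(2*215) = 10319 - (-19067)/(2*215) = 10319 - 1*(-19067/430) = 10319 + 19067/430 = 4456237/430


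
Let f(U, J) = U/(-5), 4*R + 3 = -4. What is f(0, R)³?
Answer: 0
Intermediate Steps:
R = -7/4 (R = -¾ + (¼)*(-4) = -¾ - 1 = -7/4 ≈ -1.7500)
f(U, J) = -U/5 (f(U, J) = U*(-⅕) = -U/5)
f(0, R)³ = (-⅕*0)³ = 0³ = 0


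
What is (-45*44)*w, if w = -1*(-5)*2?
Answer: -19800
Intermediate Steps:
w = 10 (w = 5*2 = 10)
(-45*44)*w = -45*44*10 = -1980*10 = -19800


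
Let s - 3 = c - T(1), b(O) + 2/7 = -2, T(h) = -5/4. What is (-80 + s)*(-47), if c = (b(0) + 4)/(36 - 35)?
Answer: 97431/28 ≈ 3479.7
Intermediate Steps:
T(h) = -5/4 (T(h) = -5*¼ = -5/4)
b(O) = -16/7 (b(O) = -2/7 - 2 = -16/7)
c = 12/7 (c = (-16/7 + 4)/(36 - 35) = (12/7)/1 = (12/7)*1 = 12/7 ≈ 1.7143)
s = 167/28 (s = 3 + (12/7 - 1*(-5/4)) = 3 + (12/7 + 5/4) = 3 + 83/28 = 167/28 ≈ 5.9643)
(-80 + s)*(-47) = (-80 + 167/28)*(-47) = -2073/28*(-47) = 97431/28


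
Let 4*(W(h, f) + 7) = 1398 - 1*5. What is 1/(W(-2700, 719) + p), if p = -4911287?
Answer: -4/19643783 ≈ -2.0363e-7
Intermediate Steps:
W(h, f) = 1365/4 (W(h, f) = -7 + (1398 - 1*5)/4 = -7 + (1398 - 5)/4 = -7 + (1/4)*1393 = -7 + 1393/4 = 1365/4)
1/(W(-2700, 719) + p) = 1/(1365/4 - 4911287) = 1/(-19643783/4) = -4/19643783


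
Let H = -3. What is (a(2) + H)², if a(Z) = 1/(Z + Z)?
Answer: 121/16 ≈ 7.5625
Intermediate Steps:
a(Z) = 1/(2*Z)
(a(2) + H)² = ((½)/2 - 3)² = ((½)*(½) - 3)² = (¼ - 3)² = (-11/4)² = 121/16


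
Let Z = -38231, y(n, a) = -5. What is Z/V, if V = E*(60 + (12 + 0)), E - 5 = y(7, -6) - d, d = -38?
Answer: -38231/2736 ≈ -13.973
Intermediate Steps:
E = 38 (E = 5 + (-5 - 1*(-38)) = 5 + (-5 + 38) = 5 + 33 = 38)
V = 2736 (V = 38*(60 + (12 + 0)) = 38*(60 + 12) = 38*72 = 2736)
Z/V = -38231/2736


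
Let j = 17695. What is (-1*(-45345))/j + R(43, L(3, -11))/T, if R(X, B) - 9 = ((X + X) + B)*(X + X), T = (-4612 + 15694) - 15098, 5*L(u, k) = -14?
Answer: 55335001/71063120 ≈ 0.77867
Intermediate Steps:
L(u, k) = -14/5 (L(u, k) = (⅕)*(-14) = -14/5)
T = -4016 (T = 11082 - 15098 = -4016)
R(X, B) = 9 + 2*X*(B + 2*X) (R(X, B) = 9 + ((X + X) + B)*(X + X) = 9 + (2*X + B)*(2*X) = 9 + (B + 2*X)*(2*X) = 9 + 2*X*(B + 2*X))
(-1*(-45345))/j + R(43, L(3, -11))/T = -1*(-45345)/17695 + (9 + 4*43² + 2*(-14/5)*43)/(-4016) = 45345*(1/17695) + (9 + 4*1849 - 1204/5)*(-1/4016) = 9069/3539 + (9 + 7396 - 1204/5)*(-1/4016) = 9069/3539 + (35821/5)*(-1/4016) = 9069/3539 - 35821/20080 = 55335001/71063120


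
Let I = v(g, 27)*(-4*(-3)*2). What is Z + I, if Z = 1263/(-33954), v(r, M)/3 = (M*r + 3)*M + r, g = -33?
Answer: -19564838485/11318 ≈ -1.7286e+6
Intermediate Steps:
v(r, M) = 3*r + 3*M*(3 + M*r) (v(r, M) = 3*((M*r + 3)*M + r) = 3*((3 + M*r)*M + r) = 3*(M*(3 + M*r) + r) = 3*(r + M*(3 + M*r)) = 3*r + 3*M*(3 + M*r))
Z = -421/11318 (Z = 1263*(-1/33954) = -421/11318 ≈ -0.037197)
I = -1728648 (I = (3*(-33) + 9*27 + 3*(-33)*27**2)*(-4*(-3)*2) = (-99 + 243 + 3*(-33)*729)*(12*2) = (-99 + 243 - 72171)*24 = -72027*24 = -1728648)
Z + I = -421/11318 - 1728648 = -19564838485/11318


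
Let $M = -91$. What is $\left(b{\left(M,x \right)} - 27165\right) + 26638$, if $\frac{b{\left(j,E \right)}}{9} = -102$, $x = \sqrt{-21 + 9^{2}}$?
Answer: $-1445$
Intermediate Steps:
$x = 2 \sqrt{15}$ ($x = \sqrt{-21 + 81} = \sqrt{60} = 2 \sqrt{15} \approx 7.746$)
$b{\left(j,E \right)} = -918$ ($b{\left(j,E \right)} = 9 \left(-102\right) = -918$)
$\left(b{\left(M,x \right)} - 27165\right) + 26638 = \left(-918 - 27165\right) + 26638 = -28083 + 26638 = -1445$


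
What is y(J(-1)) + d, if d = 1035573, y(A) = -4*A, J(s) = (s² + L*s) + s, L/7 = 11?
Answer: 1035881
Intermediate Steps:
L = 77 (L = 7*11 = 77)
J(s) = s² + 78*s (J(s) = (s² + 77*s) + s = s² + 78*s)
y(J(-1)) + d = -(-4)*(78 - 1) + 1035573 = -(-4)*77 + 1035573 = -4*(-77) + 1035573 = 308 + 1035573 = 1035881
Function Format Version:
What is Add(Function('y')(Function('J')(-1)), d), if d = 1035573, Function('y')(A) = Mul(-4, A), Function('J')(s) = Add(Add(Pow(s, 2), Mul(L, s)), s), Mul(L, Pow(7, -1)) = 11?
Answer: 1035881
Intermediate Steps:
L = 77 (L = Mul(7, 11) = 77)
Function('J')(s) = Add(Pow(s, 2), Mul(78, s)) (Function('J')(s) = Add(Add(Pow(s, 2), Mul(77, s)), s) = Add(Pow(s, 2), Mul(78, s)))
Add(Function('y')(Function('J')(-1)), d) = Add(Mul(-4, Mul(-1, Add(78, -1))), 1035573) = Add(Mul(-4, Mul(-1, 77)), 1035573) = Add(Mul(-4, -77), 1035573) = Add(308, 1035573) = 1035881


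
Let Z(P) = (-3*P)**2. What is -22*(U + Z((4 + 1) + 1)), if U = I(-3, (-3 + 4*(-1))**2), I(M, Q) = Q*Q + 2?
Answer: -59994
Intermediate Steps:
Z(P) = 9*P**2
I(M, Q) = 2 + Q**2 (I(M, Q) = Q**2 + 2 = 2 + Q**2)
U = 2403 (U = 2 + ((-3 + 4*(-1))**2)**2 = 2 + ((-3 - 4)**2)**2 = 2 + ((-7)**2)**2 = 2 + 49**2 = 2 + 2401 = 2403)
-22*(U + Z((4 + 1) + 1)) = -22*(2403 + 9*((4 + 1) + 1)**2) = -22*(2403 + 9*(5 + 1)**2) = -22*(2403 + 9*6**2) = -22*(2403 + 9*36) = -22*(2403 + 324) = -22*2727 = -59994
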